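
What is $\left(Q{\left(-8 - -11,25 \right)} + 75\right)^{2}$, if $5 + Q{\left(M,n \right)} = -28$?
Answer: $1764$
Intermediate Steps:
$Q{\left(M,n \right)} = -33$ ($Q{\left(M,n \right)} = -5 - 28 = -33$)
$\left(Q{\left(-8 - -11,25 \right)} + 75\right)^{2} = \left(-33 + 75\right)^{2} = 42^{2} = 1764$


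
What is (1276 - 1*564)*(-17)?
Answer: -12104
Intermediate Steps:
(1276 - 1*564)*(-17) = (1276 - 564)*(-17) = 712*(-17) = -12104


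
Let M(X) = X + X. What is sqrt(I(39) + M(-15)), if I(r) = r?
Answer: 3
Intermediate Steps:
M(X) = 2*X
sqrt(I(39) + M(-15)) = sqrt(39 + 2*(-15)) = sqrt(39 - 30) = sqrt(9) = 3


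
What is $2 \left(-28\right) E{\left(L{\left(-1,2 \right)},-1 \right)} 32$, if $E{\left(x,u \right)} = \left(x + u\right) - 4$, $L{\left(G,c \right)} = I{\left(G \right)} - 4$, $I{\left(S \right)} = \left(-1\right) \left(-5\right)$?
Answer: $7168$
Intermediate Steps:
$I{\left(S \right)} = 5$
$L{\left(G,c \right)} = 1$ ($L{\left(G,c \right)} = 5 - 4 = 1$)
$E{\left(x,u \right)} = -4 + u + x$ ($E{\left(x,u \right)} = \left(u + x\right) - 4 = -4 + u + x$)
$2 \left(-28\right) E{\left(L{\left(-1,2 \right)},-1 \right)} 32 = 2 \left(-28\right) \left(-4 - 1 + 1\right) 32 = \left(-56\right) \left(-4\right) 32 = 224 \cdot 32 = 7168$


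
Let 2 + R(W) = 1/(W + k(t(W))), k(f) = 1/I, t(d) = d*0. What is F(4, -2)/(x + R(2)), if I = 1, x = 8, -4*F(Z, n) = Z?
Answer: -3/19 ≈ -0.15789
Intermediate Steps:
F(Z, n) = -Z/4
t(d) = 0
k(f) = 1 (k(f) = 1/1 = 1)
R(W) = -2 + 1/(1 + W) (R(W) = -2 + 1/(W + 1) = -2 + 1/(1 + W))
F(4, -2)/(x + R(2)) = (-¼*4)/(8 + (-1 - 2*2)/(1 + 2)) = -1/(8 + (-1 - 4)/3) = -1/(8 + (⅓)*(-5)) = -1/(8 - 5/3) = -1/19/3 = -1*3/19 = -3/19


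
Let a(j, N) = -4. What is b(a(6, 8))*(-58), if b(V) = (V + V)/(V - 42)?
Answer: -232/23 ≈ -10.087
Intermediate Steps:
b(V) = 2*V/(-42 + V) (b(V) = (2*V)/(-42 + V) = 2*V/(-42 + V))
b(a(6, 8))*(-58) = (2*(-4)/(-42 - 4))*(-58) = (2*(-4)/(-46))*(-58) = (2*(-4)*(-1/46))*(-58) = (4/23)*(-58) = -232/23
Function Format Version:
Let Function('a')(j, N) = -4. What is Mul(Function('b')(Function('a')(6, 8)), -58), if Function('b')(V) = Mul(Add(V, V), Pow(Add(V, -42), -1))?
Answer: Rational(-232, 23) ≈ -10.087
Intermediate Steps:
Function('b')(V) = Mul(2, V, Pow(Add(-42, V), -1)) (Function('b')(V) = Mul(Mul(2, V), Pow(Add(-42, V), -1)) = Mul(2, V, Pow(Add(-42, V), -1)))
Mul(Function('b')(Function('a')(6, 8)), -58) = Mul(Mul(2, -4, Pow(Add(-42, -4), -1)), -58) = Mul(Mul(2, -4, Pow(-46, -1)), -58) = Mul(Mul(2, -4, Rational(-1, 46)), -58) = Mul(Rational(4, 23), -58) = Rational(-232, 23)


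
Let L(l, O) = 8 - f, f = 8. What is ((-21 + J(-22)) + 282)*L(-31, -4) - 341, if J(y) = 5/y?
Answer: -341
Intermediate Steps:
L(l, O) = 0 (L(l, O) = 8 - 1*8 = 8 - 8 = 0)
((-21 + J(-22)) + 282)*L(-31, -4) - 341 = ((-21 + 5/(-22)) + 282)*0 - 341 = ((-21 + 5*(-1/22)) + 282)*0 - 341 = ((-21 - 5/22) + 282)*0 - 341 = (-467/22 + 282)*0 - 341 = (5737/22)*0 - 341 = 0 - 341 = -341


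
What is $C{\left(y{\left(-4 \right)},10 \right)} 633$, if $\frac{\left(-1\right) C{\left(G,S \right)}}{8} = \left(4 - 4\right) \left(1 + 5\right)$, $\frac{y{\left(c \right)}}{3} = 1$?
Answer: $0$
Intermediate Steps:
$y{\left(c \right)} = 3$ ($y{\left(c \right)} = 3 \cdot 1 = 3$)
$C{\left(G,S \right)} = 0$ ($C{\left(G,S \right)} = - 8 \left(4 - 4\right) \left(1 + 5\right) = - 8 \cdot 0 \cdot 6 = \left(-8\right) 0 = 0$)
$C{\left(y{\left(-4 \right)},10 \right)} 633 = 0 \cdot 633 = 0$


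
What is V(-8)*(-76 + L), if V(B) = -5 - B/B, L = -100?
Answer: 1056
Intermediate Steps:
V(B) = -6 (V(B) = -5 - 1*1 = -5 - 1 = -6)
V(-8)*(-76 + L) = -6*(-76 - 100) = -6*(-176) = 1056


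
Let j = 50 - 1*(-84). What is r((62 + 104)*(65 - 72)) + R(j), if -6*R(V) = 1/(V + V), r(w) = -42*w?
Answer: 78476831/1608 ≈ 48804.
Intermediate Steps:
j = 134 (j = 50 + 84 = 134)
R(V) = -1/(12*V) (R(V) = -1/(6*(V + V)) = -1/(2*V)/6 = -1/(12*V))
r((62 + 104)*(65 - 72)) + R(j) = -42*(62 + 104)*(65 - 72) - 1/12/134 = -6972*(-7) - 1/12*1/134 = -42*(-1162) - 1/1608 = 48804 - 1/1608 = 78476831/1608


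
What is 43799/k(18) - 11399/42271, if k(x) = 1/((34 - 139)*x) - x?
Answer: -3499585835189/1438101691 ≈ -2433.5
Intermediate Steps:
k(x) = -x - 1/(105*x) (k(x) = 1/((-105)*x) - x = -1/(105*x) - x = -x - 1/(105*x))
43799/k(18) - 11399/42271 = 43799/(-1*18 - 1/105/18) - 11399/42271 = 43799/(-18 - 1/105*1/18) - 11399*1/42271 = 43799/(-18 - 1/1890) - 11399/42271 = 43799/(-34021/1890) - 11399/42271 = 43799*(-1890/34021) - 11399/42271 = -82780110/34021 - 11399/42271 = -3499585835189/1438101691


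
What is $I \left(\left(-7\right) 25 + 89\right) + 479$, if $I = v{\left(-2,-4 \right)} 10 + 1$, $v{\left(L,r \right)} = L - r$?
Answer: $-1327$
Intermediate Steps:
$I = 21$ ($I = \left(-2 - -4\right) 10 + 1 = \left(-2 + 4\right) 10 + 1 = 2 \cdot 10 + 1 = 20 + 1 = 21$)
$I \left(\left(-7\right) 25 + 89\right) + 479 = 21 \left(\left(-7\right) 25 + 89\right) + 479 = 21 \left(-175 + 89\right) + 479 = 21 \left(-86\right) + 479 = -1806 + 479 = -1327$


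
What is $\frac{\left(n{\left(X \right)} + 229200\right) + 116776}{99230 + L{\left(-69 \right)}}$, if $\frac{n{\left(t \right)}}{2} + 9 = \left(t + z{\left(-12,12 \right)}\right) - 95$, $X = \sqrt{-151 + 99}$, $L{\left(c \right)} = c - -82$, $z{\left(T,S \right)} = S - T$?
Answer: $\frac{38424}{11027} + \frac{4 i \sqrt{13}}{99243} \approx 3.4845 + 0.00014532 i$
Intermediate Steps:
$L{\left(c \right)} = 82 + c$ ($L{\left(c \right)} = c + 82 = 82 + c$)
$X = 2 i \sqrt{13}$ ($X = \sqrt{-52} = 2 i \sqrt{13} \approx 7.2111 i$)
$n{\left(t \right)} = -160 + 2 t$ ($n{\left(t \right)} = -18 + 2 \left(\left(t + \left(12 - -12\right)\right) - 95\right) = -18 + 2 \left(\left(t + \left(12 + 12\right)\right) - 95\right) = -18 + 2 \left(\left(t + 24\right) - 95\right) = -18 + 2 \left(\left(24 + t\right) - 95\right) = -18 + 2 \left(-71 + t\right) = -18 + \left(-142 + 2 t\right) = -160 + 2 t$)
$\frac{\left(n{\left(X \right)} + 229200\right) + 116776}{99230 + L{\left(-69 \right)}} = \frac{\left(\left(-160 + 2 \cdot 2 i \sqrt{13}\right) + 229200\right) + 116776}{99230 + \left(82 - 69\right)} = \frac{\left(\left(-160 + 4 i \sqrt{13}\right) + 229200\right) + 116776}{99230 + 13} = \frac{\left(229040 + 4 i \sqrt{13}\right) + 116776}{99243} = \left(345816 + 4 i \sqrt{13}\right) \frac{1}{99243} = \frac{38424}{11027} + \frac{4 i \sqrt{13}}{99243}$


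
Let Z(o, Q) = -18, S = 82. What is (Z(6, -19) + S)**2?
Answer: 4096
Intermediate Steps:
(Z(6, -19) + S)**2 = (-18 + 82)**2 = 64**2 = 4096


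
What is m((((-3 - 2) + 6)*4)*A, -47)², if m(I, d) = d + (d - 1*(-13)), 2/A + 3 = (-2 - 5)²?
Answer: 6561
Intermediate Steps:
A = 1/23 (A = 2/(-3 + (-2 - 5)²) = 2/(-3 + (-7)²) = 2/(-3 + 49) = 2/46 = 2*(1/46) = 1/23 ≈ 0.043478)
m(I, d) = 13 + 2*d (m(I, d) = d + (d + 13) = d + (13 + d) = 13 + 2*d)
m((((-3 - 2) + 6)*4)*A, -47)² = (13 + 2*(-47))² = (13 - 94)² = (-81)² = 6561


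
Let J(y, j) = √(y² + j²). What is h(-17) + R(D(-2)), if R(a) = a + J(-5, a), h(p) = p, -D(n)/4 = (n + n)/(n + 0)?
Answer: -25 + √89 ≈ -15.566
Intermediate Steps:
J(y, j) = √(j² + y²)
D(n) = -8 (D(n) = -4*(n + n)/(n + 0) = -4*2*n/n = -4*2 = -8)
R(a) = a + √(25 + a²) (R(a) = a + √(a² + (-5)²) = a + √(a² + 25) = a + √(25 + a²))
h(-17) + R(D(-2)) = -17 + (-8 + √(25 + (-8)²)) = -17 + (-8 + √(25 + 64)) = -17 + (-8 + √89) = -25 + √89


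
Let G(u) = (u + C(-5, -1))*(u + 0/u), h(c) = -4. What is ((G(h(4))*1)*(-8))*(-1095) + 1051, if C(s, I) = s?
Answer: 316411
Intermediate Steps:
G(u) = u*(-5 + u) (G(u) = (u - 5)*(u + 0/u) = (-5 + u)*(u + 0) = (-5 + u)*u = u*(-5 + u))
((G(h(4))*1)*(-8))*(-1095) + 1051 = ((-4*(-5 - 4)*1)*(-8))*(-1095) + 1051 = ((-4*(-9)*1)*(-8))*(-1095) + 1051 = ((36*1)*(-8))*(-1095) + 1051 = (36*(-8))*(-1095) + 1051 = -288*(-1095) + 1051 = 315360 + 1051 = 316411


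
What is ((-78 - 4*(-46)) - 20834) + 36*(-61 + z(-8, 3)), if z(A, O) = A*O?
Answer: -23788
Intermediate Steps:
((-78 - 4*(-46)) - 20834) + 36*(-61 + z(-8, 3)) = ((-78 - 4*(-46)) - 20834) + 36*(-61 - 8*3) = ((-78 + 184) - 20834) + 36*(-61 - 24) = (106 - 20834) + 36*(-85) = -20728 - 3060 = -23788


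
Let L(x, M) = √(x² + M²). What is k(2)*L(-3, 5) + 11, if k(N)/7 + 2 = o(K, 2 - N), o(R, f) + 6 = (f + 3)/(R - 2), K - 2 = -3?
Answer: 11 - 63*√34 ≈ -356.35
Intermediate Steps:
K = -1 (K = 2 - 3 = -1)
o(R, f) = -6 + (3 + f)/(-2 + R) (o(R, f) = -6 + (f + 3)/(R - 2) = -6 + (3 + f)/(-2 + R))
k(N) = -203/3 + 7*N/3 (k(N) = -14 + 7*((15 + (2 - N) - 6*(-1))/(-2 - 1)) = -14 + 7*((15 + (2 - N) + 6)/(-3)) = -14 + 7*(-(23 - N)/3) = -14 + 7*(-23/3 + N/3) = -14 + (-161/3 + 7*N/3) = -203/3 + 7*N/3)
L(x, M) = √(M² + x²)
k(2)*L(-3, 5) + 11 = (-203/3 + (7/3)*2)*√(5² + (-3)²) + 11 = (-203/3 + 14/3)*√(25 + 9) + 11 = -63*√34 + 11 = 11 - 63*√34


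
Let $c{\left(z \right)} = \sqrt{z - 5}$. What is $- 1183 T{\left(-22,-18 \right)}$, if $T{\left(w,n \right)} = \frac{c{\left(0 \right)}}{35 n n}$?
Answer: $- \frac{169 i \sqrt{5}}{1620} \approx - 0.23327 i$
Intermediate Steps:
$c{\left(z \right)} = \sqrt{-5 + z}$
$T{\left(w,n \right)} = \frac{i \sqrt{5}}{35 n^{2}}$ ($T{\left(w,n \right)} = \frac{\sqrt{-5 + 0}}{35 n n} = \frac{\sqrt{-5}}{35 n^{2}} = i \sqrt{5} \frac{1}{35 n^{2}} = \frac{i \sqrt{5}}{35 n^{2}}$)
$- 1183 T{\left(-22,-18 \right)} = - 1183 \frac{i \sqrt{5}}{35 \cdot 324} = - 1183 \cdot \frac{1}{35} i \sqrt{5} \cdot \frac{1}{324} = - 1183 \frac{i \sqrt{5}}{11340} = - \frac{169 i \sqrt{5}}{1620}$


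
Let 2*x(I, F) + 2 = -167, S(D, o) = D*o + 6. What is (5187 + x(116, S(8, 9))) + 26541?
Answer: 63287/2 ≈ 31644.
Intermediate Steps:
S(D, o) = 6 + D*o
x(I, F) = -169/2 (x(I, F) = -1 + (½)*(-167) = -1 - 167/2 = -169/2)
(5187 + x(116, S(8, 9))) + 26541 = (5187 - 169/2) + 26541 = 10205/2 + 26541 = 63287/2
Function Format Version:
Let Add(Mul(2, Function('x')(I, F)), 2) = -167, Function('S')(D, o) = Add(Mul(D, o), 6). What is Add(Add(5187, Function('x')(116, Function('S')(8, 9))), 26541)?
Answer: Rational(63287, 2) ≈ 31644.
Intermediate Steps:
Function('S')(D, o) = Add(6, Mul(D, o))
Function('x')(I, F) = Rational(-169, 2) (Function('x')(I, F) = Add(-1, Mul(Rational(1, 2), -167)) = Add(-1, Rational(-167, 2)) = Rational(-169, 2))
Add(Add(5187, Function('x')(116, Function('S')(8, 9))), 26541) = Add(Add(5187, Rational(-169, 2)), 26541) = Add(Rational(10205, 2), 26541) = Rational(63287, 2)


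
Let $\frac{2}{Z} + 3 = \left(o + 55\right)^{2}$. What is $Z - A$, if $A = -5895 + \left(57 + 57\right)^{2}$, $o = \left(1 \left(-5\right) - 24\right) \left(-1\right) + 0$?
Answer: $- \frac{50083351}{7053} \approx -7101.0$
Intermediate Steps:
$o = 29$ ($o = \left(-5 - 24\right) \left(-1\right) + 0 = \left(-29\right) \left(-1\right) + 0 = 29 + 0 = 29$)
$Z = \frac{2}{7053}$ ($Z = \frac{2}{-3 + \left(29 + 55\right)^{2}} = \frac{2}{-3 + 84^{2}} = \frac{2}{-3 + 7056} = \frac{2}{7053} \approx 0.00028357$)
$A = 7101$ ($A = -5895 + 114^{2} = -5895 + 12996 = 7101$)
$Z - A = \frac{2}{7053} - 7101 = - \frac{50083351}{7053}$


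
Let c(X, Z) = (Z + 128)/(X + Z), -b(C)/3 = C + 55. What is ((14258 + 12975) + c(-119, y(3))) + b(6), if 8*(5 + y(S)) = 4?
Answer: 27049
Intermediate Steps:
y(S) = -9/2 (y(S) = -5 + (⅛)*4 = -5 + ½ = -9/2)
b(C) = -165 - 3*C (b(C) = -3*(C + 55) = -3*(55 + C) = -165 - 3*C)
c(X, Z) = (128 + Z)/(X + Z)
((14258 + 12975) + c(-119, y(3))) + b(6) = ((14258 + 12975) + (128 - 9/2)/(-119 - 9/2)) + (-165 - 3*6) = (27233 + (247/2)/(-247/2)) + (-165 - 18) = (27233 - 2/247*247/2) - 183 = (27233 - 1) - 183 = 27232 - 183 = 27049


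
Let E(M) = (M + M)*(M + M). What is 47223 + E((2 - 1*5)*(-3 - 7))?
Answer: 50823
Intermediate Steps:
E(M) = 4*M² (E(M) = (2*M)*(2*M) = 4*M²)
47223 + E((2 - 1*5)*(-3 - 7)) = 47223 + 4*((2 - 1*5)*(-3 - 7))² = 47223 + 4*((2 - 5)*(-10))² = 47223 + 4*(-3*(-10))² = 47223 + 4*30² = 47223 + 4*900 = 47223 + 3600 = 50823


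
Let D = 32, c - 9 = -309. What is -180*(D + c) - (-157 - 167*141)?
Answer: 71944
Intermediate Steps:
c = -300 (c = 9 - 309 = -300)
-180*(D + c) - (-157 - 167*141) = -180*(32 - 300) - (-157 - 167*141) = -180*(-268) - (-157 - 23547) = 48240 - 1*(-23704) = 48240 + 23704 = 71944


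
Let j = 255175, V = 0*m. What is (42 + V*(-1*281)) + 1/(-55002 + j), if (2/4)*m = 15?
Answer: 8407267/200173 ≈ 42.000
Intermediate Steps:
m = 30 (m = 2*15 = 30)
V = 0 (V = 0*30 = 0)
(42 + V*(-1*281)) + 1/(-55002 + j) = (42 + 0*(-1*281)) + 1/(-55002 + 255175) = (42 + 0*(-281)) + 1/200173 = (42 + 0) + 1/200173 = 42 + 1/200173 = 8407267/200173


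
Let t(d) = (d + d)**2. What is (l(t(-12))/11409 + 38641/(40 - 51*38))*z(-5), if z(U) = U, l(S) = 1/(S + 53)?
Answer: 1386489497015/13620543378 ≈ 101.79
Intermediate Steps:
t(d) = 4*d**2 (t(d) = (2*d)**2 = 4*d**2)
l(S) = 1/(53 + S)
(l(t(-12))/11409 + 38641/(40 - 51*38))*z(-5) = (1/((53 + 4*(-12)**2)*11409) + 38641/(40 - 51*38))*(-5) = ((1/11409)/(53 + 4*144) + 38641/(40 - 1938))*(-5) = ((1/11409)/(53 + 576) + 38641/(-1898))*(-5) = ((1/11409)/629 + 38641*(-1/1898))*(-5) = ((1/629)*(1/11409) - 38641/1898)*(-5) = (1/7176261 - 38641/1898)*(-5) = -277297899403/13620543378*(-5) = 1386489497015/13620543378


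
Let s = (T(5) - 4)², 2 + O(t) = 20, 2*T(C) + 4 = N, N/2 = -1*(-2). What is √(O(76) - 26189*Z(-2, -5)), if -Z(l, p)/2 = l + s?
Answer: √733310 ≈ 856.33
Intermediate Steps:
N = 4 (N = 2*(-1*(-2)) = 2*2 = 4)
T(C) = 0 (T(C) = -2 + (½)*4 = -2 + 2 = 0)
O(t) = 18 (O(t) = -2 + 20 = 18)
s = 16 (s = (0 - 4)² = (-4)² = 16)
Z(l, p) = -32 - 2*l (Z(l, p) = -2*(l + 16) = -2*(16 + l) = -32 - 2*l)
√(O(76) - 26189*Z(-2, -5)) = √(18 - 26189*(-32 - 2*(-2))) = √(18 - 26189*(-32 + 4)) = √(18 - 26189*(-28)) = √(18 + 733292) = √733310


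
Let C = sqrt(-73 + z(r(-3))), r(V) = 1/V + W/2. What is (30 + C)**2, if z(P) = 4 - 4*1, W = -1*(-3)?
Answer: (30 + I*sqrt(73))**2 ≈ 827.0 + 512.64*I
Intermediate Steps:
W = 3
r(V) = 3/2 + 1/V (r(V) = 1/V + 3/2 = 3/2 + 1/V)
z(P) = 0 (z(P) = 4 - 4 = 0)
C = I*sqrt(73) (C = sqrt(-73 + 0) = sqrt(-73) = I*sqrt(73) ≈ 8.544*I)
(30 + C)**2 = (30 + I*sqrt(73))**2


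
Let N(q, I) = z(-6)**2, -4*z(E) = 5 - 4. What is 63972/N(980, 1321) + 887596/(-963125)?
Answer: 985807632404/963125 ≈ 1.0236e+6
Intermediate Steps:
z(E) = -1/4 (z(E) = -(5 - 4)/4 = -1/4*1 = -1/4)
N(q, I) = 1/16 (N(q, I) = (-1/4)**2 = 1/16)
63972/N(980, 1321) + 887596/(-963125) = 63972/(1/16) + 887596/(-963125) = 63972*16 + 887596*(-1/963125) = 1023552 - 887596/963125 = 985807632404/963125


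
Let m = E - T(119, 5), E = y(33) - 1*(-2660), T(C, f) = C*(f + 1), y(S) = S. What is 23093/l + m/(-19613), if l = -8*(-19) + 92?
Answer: 452440133/4785572 ≈ 94.542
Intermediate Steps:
T(C, f) = C*(1 + f)
E = 2693 (E = 33 - 1*(-2660) = 33 + 2660 = 2693)
m = 1979 (m = 2693 - 119*(1 + 5) = 2693 - 119*6 = 2693 - 1*714 = 2693 - 714 = 1979)
l = 244 (l = 152 + 92 = 244)
23093/l + m/(-19613) = 23093/244 + 1979/(-19613) = 23093*(1/244) + 1979*(-1/19613) = 23093/244 - 1979/19613 = 452440133/4785572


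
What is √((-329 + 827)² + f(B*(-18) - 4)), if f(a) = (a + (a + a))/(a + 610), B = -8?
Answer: √6200114/5 ≈ 498.00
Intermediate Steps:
f(a) = 3*a/(610 + a) (f(a) = (a + 2*a)/(610 + a) = (3*a)/(610 + a) = 3*a/(610 + a))
√((-329 + 827)² + f(B*(-18) - 4)) = √((-329 + 827)² + 3*(-8*(-18) - 4)/(610 + (-8*(-18) - 4))) = √(498² + 3*(144 - 4)/(610 + (144 - 4))) = √(248004 + 3*140/(610 + 140)) = √(248004 + 3*140/750) = √(248004 + 3*140*(1/750)) = √(248004 + 14/25) = √(6200114/25) = √6200114/5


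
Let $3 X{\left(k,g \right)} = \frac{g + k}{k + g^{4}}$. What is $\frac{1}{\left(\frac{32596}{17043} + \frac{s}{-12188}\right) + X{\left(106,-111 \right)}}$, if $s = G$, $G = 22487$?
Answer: $\frac{10511131108880116}{710159132720863} \approx 14.801$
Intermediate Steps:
$X{\left(k,g \right)} = \frac{g + k}{3 \left(k + g^{4}\right)}$ ($X{\left(k,g \right)} = \frac{\left(g + k\right) \frac{1}{k + g^{4}}}{3} = \frac{\frac{1}{k + g^{4}} \left(g + k\right)}{3} = \frac{g + k}{3 \left(k + g^{4}\right)}$)
$s = 22487$
$\frac{1}{\left(\frac{32596}{17043} + \frac{s}{-12188}\right) + X{\left(106,-111 \right)}} = \frac{1}{\left(\frac{32596}{17043} + \frac{22487}{-12188}\right) + \frac{-111 + 106}{3 \left(106 + \left(-111\right)^{4}\right)}} = \frac{1}{\left(32596 \cdot \frac{1}{17043} + 22487 \left(- \frac{1}{12188}\right)\right) + \frac{1}{3} \frac{1}{106 + 151807041} \left(-5\right)} = \frac{1}{\left(\frac{32596}{17043} - \frac{22487}{12188}\right) + \frac{1}{3} \cdot \frac{1}{151807147} \left(-5\right)} = \frac{1}{\frac{14034107}{207720084} + \frac{1}{3} \cdot \frac{1}{151807147} \left(-5\right)} = \frac{1}{\frac{14034107}{207720084} - \frac{5}{455421441}} = \frac{1}{\frac{710159132720863}{10511131108880116}} = \frac{10511131108880116}{710159132720863}$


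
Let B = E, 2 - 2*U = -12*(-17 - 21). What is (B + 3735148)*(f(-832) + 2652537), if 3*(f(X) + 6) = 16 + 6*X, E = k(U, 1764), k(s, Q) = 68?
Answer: 9901580753424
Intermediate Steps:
U = -227 (U = 1 - (-6)*(-17 - 21) = 1 - (-6)*(-38) = 1 - ½*456 = 1 - 228 = -227)
E = 68
f(X) = -⅔ + 2*X (f(X) = -6 + (16 + 6*X)/3 = -6 + (16/3 + 2*X) = -⅔ + 2*X)
B = 68
(B + 3735148)*(f(-832) + 2652537) = (68 + 3735148)*((-⅔ + 2*(-832)) + 2652537) = 3735216*((-⅔ - 1664) + 2652537) = 3735216*(-4994/3 + 2652537) = 3735216*(7952617/3) = 9901580753424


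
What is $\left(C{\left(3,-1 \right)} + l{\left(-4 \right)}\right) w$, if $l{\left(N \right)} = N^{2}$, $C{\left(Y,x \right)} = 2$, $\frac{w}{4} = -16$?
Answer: $-1152$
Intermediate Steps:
$w = -64$ ($w = 4 \left(-16\right) = -64$)
$\left(C{\left(3,-1 \right)} + l{\left(-4 \right)}\right) w = \left(2 + \left(-4\right)^{2}\right) \left(-64\right) = \left(2 + 16\right) \left(-64\right) = 18 \left(-64\right) = -1152$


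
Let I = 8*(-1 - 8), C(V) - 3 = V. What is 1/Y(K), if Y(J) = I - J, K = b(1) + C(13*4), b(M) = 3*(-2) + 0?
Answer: -1/121 ≈ -0.0082645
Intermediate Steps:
b(M) = -6 (b(M) = -6 + 0 = -6)
C(V) = 3 + V
I = -72 (I = 8*(-9) = -72)
K = 49 (K = -6 + (3 + 13*4) = -6 + (3 + 52) = -6 + 55 = 49)
Y(J) = -72 - J
1/Y(K) = 1/(-72 - 1*49) = 1/(-72 - 49) = 1/(-121) = -1/121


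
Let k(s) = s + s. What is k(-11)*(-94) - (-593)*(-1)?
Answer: 1475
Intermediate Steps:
k(s) = 2*s
k(-11)*(-94) - (-593)*(-1) = (2*(-11))*(-94) - (-593)*(-1) = -22*(-94) - 1*593 = 2068 - 593 = 1475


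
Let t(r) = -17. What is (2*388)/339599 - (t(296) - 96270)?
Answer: 32698969689/339599 ≈ 96287.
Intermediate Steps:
(2*388)/339599 - (t(296) - 96270) = (2*388)/339599 - (-17 - 96270) = 776*(1/339599) - 1*(-96287) = 776/339599 + 96287 = 32698969689/339599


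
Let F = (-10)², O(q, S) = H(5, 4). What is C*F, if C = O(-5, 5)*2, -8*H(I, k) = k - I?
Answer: 25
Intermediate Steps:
H(I, k) = -k/8 + I/8 (H(I, k) = -(k - I)/8 = -k/8 + I/8)
O(q, S) = ⅛ (O(q, S) = -⅛*4 + (⅛)*5 = -½ + 5/8 = ⅛)
F = 100
C = ¼ (C = (⅛)*2 = ¼ ≈ 0.25000)
C*F = (¼)*100 = 25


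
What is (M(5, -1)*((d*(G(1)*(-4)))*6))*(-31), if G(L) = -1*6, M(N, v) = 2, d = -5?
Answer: 44640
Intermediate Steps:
G(L) = -6
(M(5, -1)*((d*(G(1)*(-4)))*6))*(-31) = (2*(-(-30)*(-4)*6))*(-31) = (2*(-5*24*6))*(-31) = (2*(-120*6))*(-31) = (2*(-720))*(-31) = -1440*(-31) = 44640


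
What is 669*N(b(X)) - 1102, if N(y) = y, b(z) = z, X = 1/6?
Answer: -1981/2 ≈ -990.50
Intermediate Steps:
X = 1/6 ≈ 0.16667
669*N(b(X)) - 1102 = 669*(1/6) - 1102 = 223/2 - 1102 = -1981/2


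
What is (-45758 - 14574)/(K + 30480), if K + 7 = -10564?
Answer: -60332/19909 ≈ -3.0304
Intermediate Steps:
K = -10571 (K = -7 - 10564 = -10571)
(-45758 - 14574)/(K + 30480) = (-45758 - 14574)/(-10571 + 30480) = -60332/19909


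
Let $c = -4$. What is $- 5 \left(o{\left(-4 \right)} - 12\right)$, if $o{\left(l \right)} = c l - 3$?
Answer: $-5$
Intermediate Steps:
$o{\left(l \right)} = -3 - 4 l$ ($o{\left(l \right)} = - 4 l - 3 = -3 - 4 l$)
$- 5 \left(o{\left(-4 \right)} - 12\right) = - 5 \left(\left(-3 - -16\right) - 12\right) = - 5 \left(\left(-3 + 16\right) - 12\right) = - 5 \left(13 - 12\right) = \left(-5\right) 1 = -5$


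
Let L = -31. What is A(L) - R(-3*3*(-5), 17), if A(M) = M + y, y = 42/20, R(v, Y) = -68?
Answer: 391/10 ≈ 39.100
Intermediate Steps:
y = 21/10 (y = 42*(1/20) = 21/10 ≈ 2.1000)
A(M) = 21/10 + M (A(M) = M + 21/10 = 21/10 + M)
A(L) - R(-3*3*(-5), 17) = (21/10 - 31) - 1*(-68) = -289/10 + 68 = 391/10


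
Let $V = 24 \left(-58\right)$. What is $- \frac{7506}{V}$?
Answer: $\frac{1251}{232} \approx 5.3922$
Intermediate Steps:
$V = -1392$
$- \frac{7506}{V} = - \frac{7506}{-1392} = \left(-7506\right) \left(- \frac{1}{1392}\right) = \frac{1251}{232}$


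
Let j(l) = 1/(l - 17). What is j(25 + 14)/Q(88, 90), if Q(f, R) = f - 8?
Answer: 1/1760 ≈ 0.00056818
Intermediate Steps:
Q(f, R) = -8 + f
j(l) = 1/(-17 + l)
j(25 + 14)/Q(88, 90) = 1/((-17 + (25 + 14))*(-8 + 88)) = 1/((-17 + 39)*80) = (1/80)/22 = (1/22)*(1/80) = 1/1760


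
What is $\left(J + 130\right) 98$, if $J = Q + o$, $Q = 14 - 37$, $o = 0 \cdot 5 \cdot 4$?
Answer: $10486$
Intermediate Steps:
$o = 0$ ($o = 0 \cdot 4 = 0$)
$Q = -23$
$J = -23$ ($J = -23 + 0 = -23$)
$\left(J + 130\right) 98 = \left(-23 + 130\right) 98 = 107 \cdot 98 = 10486$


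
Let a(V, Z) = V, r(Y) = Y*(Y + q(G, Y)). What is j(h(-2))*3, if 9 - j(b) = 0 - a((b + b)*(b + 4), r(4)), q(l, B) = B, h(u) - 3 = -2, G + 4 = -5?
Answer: 57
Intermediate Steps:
G = -9 (G = -4 - 5 = -9)
h(u) = 1 (h(u) = 3 - 2 = 1)
r(Y) = 2*Y**2 (r(Y) = Y*(Y + Y) = Y*(2*Y) = 2*Y**2)
j(b) = 9 + 2*b*(4 + b) (j(b) = 9 - (0 - (b + b)*(b + 4)) = 9 - (0 - 2*b*(4 + b)) = 9 - (-2)*b*(4 + b) = 9 + 2*b*(4 + b))
j(h(-2))*3 = (9 + 2*1*(4 + 1))*3 = (9 + 2*1*5)*3 = (9 + 10)*3 = 19*3 = 57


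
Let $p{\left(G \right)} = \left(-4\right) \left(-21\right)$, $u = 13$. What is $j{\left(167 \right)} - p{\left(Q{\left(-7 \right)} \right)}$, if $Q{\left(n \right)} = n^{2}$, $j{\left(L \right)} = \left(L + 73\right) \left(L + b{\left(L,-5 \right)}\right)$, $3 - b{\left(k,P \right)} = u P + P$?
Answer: $57516$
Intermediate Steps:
$b{\left(k,P \right)} = 3 - 14 P$ ($b{\left(k,P \right)} = 3 - \left(13 P + P\right) = 3 - 14 P$)
$j{\left(L \right)} = \left(73 + L\right)^{2}$ ($j{\left(L \right)} = \left(L + 73\right) \left(L + \left(3 - -70\right)\right) = \left(73 + L\right) \left(L + \left(3 + 70\right)\right) = \left(73 + L\right) \left(L + 73\right) = \left(73 + L\right) \left(73 + L\right) = \left(73 + L\right)^{2}$)
$p{\left(G \right)} = 84$
$j{\left(167 \right)} - p{\left(Q{\left(-7 \right)} \right)} = \left(5329 + 167^{2} + 146 \cdot 167\right) - 84 = \left(5329 + 27889 + 24382\right) - 84 = 57600 - 84 = 57516$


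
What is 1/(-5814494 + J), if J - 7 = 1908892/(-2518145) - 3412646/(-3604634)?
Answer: -4538495541965/26389022471973218884 ≈ -1.7198e-7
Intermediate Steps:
J = 32625809021826/4538495541965 (J = 7 + (1908892/(-2518145) - 3412646/(-3604634)) = 7 + (1908892*(-1/2518145) - 3412646*(-1/3604634)) = 7 + (-1908892/2518145 + 1706323/1802317) = 7 + 856340228071/4538495541965 = 32625809021826/4538495541965 ≈ 7.1887)
1/(-5814494 + J) = 1/(-5814494 + 32625809021826/4538495541965) = 1/(-26389022471973218884/4538495541965) = -4538495541965/26389022471973218884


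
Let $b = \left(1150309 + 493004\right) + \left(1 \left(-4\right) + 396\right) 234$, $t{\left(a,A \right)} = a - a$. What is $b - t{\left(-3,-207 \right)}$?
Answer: $1735041$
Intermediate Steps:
$t{\left(a,A \right)} = 0$
$b = 1735041$ ($b = 1643313 + \left(-4 + 396\right) 234 = 1643313 + 392 \cdot 234 = 1643313 + 91728 = 1735041$)
$b - t{\left(-3,-207 \right)} = 1735041 - 0 = 1735041 + 0 = 1735041$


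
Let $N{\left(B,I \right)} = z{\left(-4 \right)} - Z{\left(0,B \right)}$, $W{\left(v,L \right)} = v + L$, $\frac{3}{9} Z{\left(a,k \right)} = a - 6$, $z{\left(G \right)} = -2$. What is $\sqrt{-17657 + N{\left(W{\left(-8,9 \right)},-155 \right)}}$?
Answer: $i \sqrt{17641} \approx 132.82 i$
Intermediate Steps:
$Z{\left(a,k \right)} = -18 + 3 a$ ($Z{\left(a,k \right)} = 3 \left(a - 6\right) = 3 \left(-6 + a\right) = -18 + 3 a$)
$W{\left(v,L \right)} = L + v$
$N{\left(B,I \right)} = 16$ ($N{\left(B,I \right)} = -2 - \left(-18 + 3 \cdot 0\right) = -2 - \left(-18 + 0\right) = -2 - -18 = -2 + 18 = 16$)
$\sqrt{-17657 + N{\left(W{\left(-8,9 \right)},-155 \right)}} = \sqrt{-17657 + 16} = \sqrt{-17641} = i \sqrt{17641}$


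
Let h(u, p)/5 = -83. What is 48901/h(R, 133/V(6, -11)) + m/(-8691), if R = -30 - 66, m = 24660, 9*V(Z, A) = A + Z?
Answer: -145077497/1202255 ≈ -120.67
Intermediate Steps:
V(Z, A) = A/9 + Z/9 (V(Z, A) = (A + Z)/9 = A/9 + Z/9)
R = -96
h(u, p) = -415 (h(u, p) = 5*(-83) = -415)
48901/h(R, 133/V(6, -11)) + m/(-8691) = 48901/(-415) + 24660/(-8691) = 48901*(-1/415) + 24660*(-1/8691) = -48901/415 - 8220/2897 = -145077497/1202255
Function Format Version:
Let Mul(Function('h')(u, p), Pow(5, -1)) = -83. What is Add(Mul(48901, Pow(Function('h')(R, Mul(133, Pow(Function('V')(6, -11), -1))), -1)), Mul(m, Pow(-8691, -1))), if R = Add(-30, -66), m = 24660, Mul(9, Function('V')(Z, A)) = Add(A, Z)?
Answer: Rational(-145077497, 1202255) ≈ -120.67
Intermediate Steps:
Function('V')(Z, A) = Add(Mul(Rational(1, 9), A), Mul(Rational(1, 9), Z)) (Function('V')(Z, A) = Mul(Rational(1, 9), Add(A, Z)) = Add(Mul(Rational(1, 9), A), Mul(Rational(1, 9), Z)))
R = -96
Function('h')(u, p) = -415 (Function('h')(u, p) = Mul(5, -83) = -415)
Add(Mul(48901, Pow(Function('h')(R, Mul(133, Pow(Function('V')(6, -11), -1))), -1)), Mul(m, Pow(-8691, -1))) = Add(Mul(48901, Pow(-415, -1)), Mul(24660, Pow(-8691, -1))) = Add(Mul(48901, Rational(-1, 415)), Mul(24660, Rational(-1, 8691))) = Add(Rational(-48901, 415), Rational(-8220, 2897)) = Rational(-145077497, 1202255)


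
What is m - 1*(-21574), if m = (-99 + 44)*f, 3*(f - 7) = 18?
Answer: 20859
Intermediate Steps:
f = 13 (f = 7 + (1/3)*18 = 7 + 6 = 13)
m = -715 (m = (-99 + 44)*13 = -55*13 = -715)
m - 1*(-21574) = -715 - 1*(-21574) = -715 + 21574 = 20859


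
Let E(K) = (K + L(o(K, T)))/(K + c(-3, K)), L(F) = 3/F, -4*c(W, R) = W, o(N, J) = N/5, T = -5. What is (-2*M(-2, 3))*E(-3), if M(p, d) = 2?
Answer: -128/9 ≈ -14.222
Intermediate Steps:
o(N, J) = N/5 (o(N, J) = N*(1/5) = N/5)
c(W, R) = -W/4
E(K) = (K + 15/K)/(3/4 + K) (E(K) = (K + 3/((K/5)))/(K - 1/4*(-3)) = (K + 3*(5/K))/(K + 3/4) = (K + 15/K)/(3/4 + K))
(-2*M(-2, 3))*E(-3) = (-2*2)*(4*(15 + (-3)**2)/(-3*(3 + 4*(-3)))) = -16*(-1)*(15 + 9)/(3*(3 - 12)) = -16*(-1)*24/(3*(-9)) = -16*(-1)*(-1)*24/(3*9) = -4*32/9 = -128/9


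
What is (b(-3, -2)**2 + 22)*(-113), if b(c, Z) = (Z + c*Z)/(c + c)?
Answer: -22826/9 ≈ -2536.2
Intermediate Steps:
b(c, Z) = (Z + Z*c)/(2*c) (b(c, Z) = (Z + Z*c)/((2*c)) = (Z + Z*c)*(1/(2*c)) = (Z + Z*c)/(2*c))
(b(-3, -2)**2 + 22)*(-113) = (((1/2)*(-2)*(1 - 3)/(-3))**2 + 22)*(-113) = (((1/2)*(-2)*(-1/3)*(-2))**2 + 22)*(-113) = ((-2/3)**2 + 22)*(-113) = (4/9 + 22)*(-113) = (202/9)*(-113) = -22826/9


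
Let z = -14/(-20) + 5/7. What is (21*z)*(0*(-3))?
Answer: 0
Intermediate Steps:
z = 99/70 (z = -14*(-1/20) + 5*(⅐) = 7/10 + 5/7 = 99/70 ≈ 1.4143)
(21*z)*(0*(-3)) = (21*(99/70))*(0*(-3)) = (297/10)*0 = 0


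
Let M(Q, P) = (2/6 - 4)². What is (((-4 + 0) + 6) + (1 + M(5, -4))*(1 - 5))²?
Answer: 252004/81 ≈ 3111.2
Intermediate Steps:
M(Q, P) = 121/9 (M(Q, P) = (2*(⅙) - 4)² = (⅓ - 4)² = (-11/3)² = 121/9)
(((-4 + 0) + 6) + (1 + M(5, -4))*(1 - 5))² = (((-4 + 0) + 6) + (1 + 121/9)*(1 - 5))² = ((-4 + 6) + (130/9)*(-4))² = (2 - 520/9)² = (-502/9)² = 252004/81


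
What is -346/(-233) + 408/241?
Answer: 178450/56153 ≈ 3.1779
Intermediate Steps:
-346/(-233) + 408/241 = -346*(-1/233) + 408*(1/241) = 346/233 + 408/241 = 178450/56153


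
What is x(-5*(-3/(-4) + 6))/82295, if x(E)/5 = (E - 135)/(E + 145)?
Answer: -135/1464851 ≈ -9.2159e-5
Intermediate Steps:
x(E) = 5*(-135 + E)/(145 + E) (x(E) = 5*((E - 135)/(E + 145)) = 5*((-135 + E)/(145 + E)) = 5*(-135 + E)/(145 + E))
x(-5*(-3/(-4) + 6))/82295 = (5*(-135 - 5*(-3/(-4) + 6))/(145 - 5*(-3/(-4) + 6)))/82295 = (5*(-135 - 5*(-3*(-1/4) + 6))/(145 - 5*(-3*(-1/4) + 6)))*(1/82295) = (5*(-135 - 5*(3/4 + 6))/(145 - 5*(3/4 + 6)))*(1/82295) = (5*(-135 - 5*27/4)/(145 - 5*27/4))*(1/82295) = (5*(-135 - 135/4)/(145 - 135/4))*(1/82295) = (5*(-675/4)/(445/4))*(1/82295) = (5*(4/445)*(-675/4))*(1/82295) = -675/89*1/82295 = -135/1464851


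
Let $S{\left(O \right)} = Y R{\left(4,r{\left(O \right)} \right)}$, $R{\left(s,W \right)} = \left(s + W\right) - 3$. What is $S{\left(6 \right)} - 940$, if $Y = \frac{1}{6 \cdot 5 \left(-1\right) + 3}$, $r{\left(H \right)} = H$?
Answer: $- \frac{25387}{27} \approx -940.26$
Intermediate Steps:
$R{\left(s,W \right)} = -3 + W + s$ ($R{\left(s,W \right)} = \left(W + s\right) - 3 = -3 + W + s$)
$Y = - \frac{1}{27}$ ($Y = \frac{1}{30 \left(-1\right) + 3} = \frac{1}{-30 + 3} = \frac{1}{-27} = - \frac{1}{27} \approx -0.037037$)
$S{\left(O \right)} = - \frac{1}{27} - \frac{O}{27}$ ($S{\left(O \right)} = - \frac{-3 + O + 4}{27} = - \frac{1 + O}{27} = - \frac{1}{27} - \frac{O}{27}$)
$S{\left(6 \right)} - 940 = \left(- \frac{1}{27} - \frac{2}{9}\right) - 940 = - \frac{7}{27} - 940 = - \frac{25387}{27}$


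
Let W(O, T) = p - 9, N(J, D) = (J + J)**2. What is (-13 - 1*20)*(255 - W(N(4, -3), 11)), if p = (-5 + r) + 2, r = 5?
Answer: -8646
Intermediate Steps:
N(J, D) = 4*J**2 (N(J, D) = (2*J)**2 = 4*J**2)
p = 2 (p = (-5 + 5) + 2 = 0 + 2 = 2)
W(O, T) = -7 (W(O, T) = 2 - 9 = -7)
(-13 - 1*20)*(255 - W(N(4, -3), 11)) = (-13 - 1*20)*(255 - 1*(-7)) = (-13 - 20)*(255 + 7) = -33*262 = -8646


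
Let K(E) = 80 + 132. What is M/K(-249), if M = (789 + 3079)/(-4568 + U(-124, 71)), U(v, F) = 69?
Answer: -967/238447 ≈ -0.0040554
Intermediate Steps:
K(E) = 212
M = -3868/4499 (M = (789 + 3079)/(-4568 + 69) = 3868/(-4499) = 3868*(-1/4499) = -3868/4499 ≈ -0.85975)
M/K(-249) = -3868/4499/212 = -3868/4499*1/212 = -967/238447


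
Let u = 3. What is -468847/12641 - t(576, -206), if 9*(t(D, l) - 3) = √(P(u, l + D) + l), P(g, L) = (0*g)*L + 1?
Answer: -506770/12641 - I*√205/9 ≈ -40.089 - 1.5909*I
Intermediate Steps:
P(g, L) = 1 (P(g, L) = 0*L + 1 = 0 + 1 = 1)
t(D, l) = 3 + √(1 + l)/9
-468847/12641 - t(576, -206) = -468847/12641 - (3 + √(1 - 206)/9) = -468847*1/12641 - (3 + √(-205)/9) = -468847/12641 - (3 + (I*√205)/9) = -468847/12641 - (3 + I*√205/9) = -468847/12641 + (-3 - I*√205/9) = -506770/12641 - I*√205/9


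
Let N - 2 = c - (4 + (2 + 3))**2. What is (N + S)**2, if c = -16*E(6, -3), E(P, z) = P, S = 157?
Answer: 324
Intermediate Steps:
c = -96 (c = -16*6 = -96)
N = -175 (N = 2 + (-96 - (4 + (2 + 3))**2) = 2 + (-96 - (4 + 5)**2) = 2 + (-96 - 1*9**2) = 2 + (-96 - 1*81) = 2 + (-96 - 81) = 2 - 177 = -175)
(N + S)**2 = (-175 + 157)**2 = (-18)**2 = 324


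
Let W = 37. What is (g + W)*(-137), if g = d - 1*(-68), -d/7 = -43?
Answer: -55622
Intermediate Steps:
d = 301 (d = -7*(-43) = 301)
g = 369 (g = 301 - 1*(-68) = 301 + 68 = 369)
(g + W)*(-137) = (369 + 37)*(-137) = 406*(-137) = -55622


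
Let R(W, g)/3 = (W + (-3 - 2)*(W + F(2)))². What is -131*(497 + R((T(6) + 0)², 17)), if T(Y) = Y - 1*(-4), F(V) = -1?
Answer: -61382932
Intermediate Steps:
T(Y) = 4 + Y (T(Y) = Y + 4 = 4 + Y)
R(W, g) = 3*(5 - 4*W)² (R(W, g) = 3*(W + (-3 - 2)*(W - 1))² = 3*(W - 5*(-1 + W))² = 3*(W + (5 - 5*W))² = 3*(5 - 4*W)²)
-131*(497 + R((T(6) + 0)², 17)) = -131*(497 + 3*(-5 + 4*((4 + 6) + 0)²)²) = -131*(497 + 3*(-5 + 4*(10 + 0)²)²) = -131*(497 + 3*(-5 + 4*10²)²) = -131*(497 + 3*(-5 + 4*100)²) = -131*(497 + 3*(-5 + 400)²) = -131*(497 + 3*395²) = -131*(497 + 3*156025) = -131*(497 + 468075) = -131*468572 = -61382932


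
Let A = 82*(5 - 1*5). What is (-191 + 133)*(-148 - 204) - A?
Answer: 20416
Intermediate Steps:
A = 0 (A = 82*(5 - 5) = 82*0 = 0)
(-191 + 133)*(-148 - 204) - A = (-191 + 133)*(-148 - 204) - 1*0 = -58*(-352) + 0 = 20416 + 0 = 20416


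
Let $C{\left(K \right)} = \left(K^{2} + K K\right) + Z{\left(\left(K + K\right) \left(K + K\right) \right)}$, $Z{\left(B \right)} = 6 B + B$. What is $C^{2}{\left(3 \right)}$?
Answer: $72900$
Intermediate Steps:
$Z{\left(B \right)} = 7 B$
$C{\left(K \right)} = 30 K^{2}$ ($C{\left(K \right)} = \left(K^{2} + K K\right) + 7 \left(K + K\right) \left(K + K\right) = \left(K^{2} + K^{2}\right) + 7 \cdot 2 K 2 K = 2 K^{2} + 7 \cdot 4 K^{2} = 2 K^{2} + 28 K^{2} = 30 K^{2}$)
$C^{2}{\left(3 \right)} = \left(30 \cdot 3^{2}\right)^{2} = \left(30 \cdot 9\right)^{2} = 270^{2} = 72900$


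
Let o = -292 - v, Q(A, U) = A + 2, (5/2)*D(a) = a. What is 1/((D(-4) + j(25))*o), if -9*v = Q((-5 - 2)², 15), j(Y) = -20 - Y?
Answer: 15/200147 ≈ 7.4945e-5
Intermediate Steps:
D(a) = 2*a/5
Q(A, U) = 2 + A
v = -17/3 (v = -(2 + (-5 - 2)²)/9 = -(2 + (-7)²)/9 = -(2 + 49)/9 = -⅑*51 = -17/3 ≈ -5.6667)
o = -859/3 (o = -292 - 1*(-17/3) = -292 + 17/3 = -859/3 ≈ -286.33)
1/((D(-4) + j(25))*o) = 1/(((⅖)*(-4) + (-20 - 1*25))*(-859/3)) = -3/859/(-8/5 + (-20 - 25)) = -3/859/(-8/5 - 45) = -3/859/(-233/5) = -5/233*(-3/859) = 15/200147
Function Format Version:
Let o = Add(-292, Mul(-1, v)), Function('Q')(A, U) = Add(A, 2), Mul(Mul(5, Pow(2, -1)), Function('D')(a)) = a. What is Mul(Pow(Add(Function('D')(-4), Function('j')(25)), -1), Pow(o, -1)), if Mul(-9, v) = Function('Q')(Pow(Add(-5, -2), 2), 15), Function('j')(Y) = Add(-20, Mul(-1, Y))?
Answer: Rational(15, 200147) ≈ 7.4945e-5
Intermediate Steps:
Function('D')(a) = Mul(Rational(2, 5), a)
Function('Q')(A, U) = Add(2, A)
v = Rational(-17, 3) (v = Mul(Rational(-1, 9), Add(2, Pow(Add(-5, -2), 2))) = Mul(Rational(-1, 9), Add(2, Pow(-7, 2))) = Mul(Rational(-1, 9), Add(2, 49)) = Mul(Rational(-1, 9), 51) = Rational(-17, 3) ≈ -5.6667)
o = Rational(-859, 3) (o = Add(-292, Mul(-1, Rational(-17, 3))) = Add(-292, Rational(17, 3)) = Rational(-859, 3) ≈ -286.33)
Mul(Pow(Add(Function('D')(-4), Function('j')(25)), -1), Pow(o, -1)) = Mul(Pow(Add(Mul(Rational(2, 5), -4), Add(-20, Mul(-1, 25))), -1), Pow(Rational(-859, 3), -1)) = Mul(Pow(Add(Rational(-8, 5), Add(-20, -25)), -1), Rational(-3, 859)) = Mul(Pow(Add(Rational(-8, 5), -45), -1), Rational(-3, 859)) = Mul(Pow(Rational(-233, 5), -1), Rational(-3, 859)) = Mul(Rational(-5, 233), Rational(-3, 859)) = Rational(15, 200147)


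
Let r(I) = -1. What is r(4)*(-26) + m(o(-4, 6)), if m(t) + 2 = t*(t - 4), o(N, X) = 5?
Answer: 29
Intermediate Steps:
m(t) = -2 + t*(-4 + t) (m(t) = -2 + t*(t - 4) = -2 + t*(-4 + t))
r(4)*(-26) + m(o(-4, 6)) = -1*(-26) + (-2 + 5² - 4*5) = 26 + (-2 + 25 - 20) = 26 + 3 = 29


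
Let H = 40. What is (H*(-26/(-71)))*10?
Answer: 10400/71 ≈ 146.48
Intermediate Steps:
(H*(-26/(-71)))*10 = (40*(-26/(-71)))*10 = (40*(-26*(-1/71)))*10 = (40*(26/71))*10 = (1040/71)*10 = 10400/71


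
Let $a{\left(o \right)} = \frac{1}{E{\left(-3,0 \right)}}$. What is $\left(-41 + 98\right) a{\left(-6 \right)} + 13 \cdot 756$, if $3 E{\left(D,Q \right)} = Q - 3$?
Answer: $9771$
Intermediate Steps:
$E{\left(D,Q \right)} = -1 + \frac{Q}{3}$ ($E{\left(D,Q \right)} = \frac{Q - 3}{3} = \frac{-3 + Q}{3} = -1 + \frac{Q}{3}$)
$a{\left(o \right)} = -1$ ($a{\left(o \right)} = \frac{1}{-1 + \frac{1}{3} \cdot 0} = \frac{1}{-1 + 0} = \frac{1}{-1} = -1$)
$\left(-41 + 98\right) a{\left(-6 \right)} + 13 \cdot 756 = \left(-41 + 98\right) \left(-1\right) + 13 \cdot 756 = 57 \left(-1\right) + 9828 = -57 + 9828 = 9771$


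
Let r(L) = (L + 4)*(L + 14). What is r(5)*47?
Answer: 8037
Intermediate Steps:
r(L) = (4 + L)*(14 + L)
r(5)*47 = (56 + 5**2 + 18*5)*47 = (56 + 25 + 90)*47 = 171*47 = 8037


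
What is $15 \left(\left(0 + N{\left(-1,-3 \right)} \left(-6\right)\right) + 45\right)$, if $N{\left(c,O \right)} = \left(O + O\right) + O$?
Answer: $1485$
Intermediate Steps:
$N{\left(c,O \right)} = 3 O$ ($N{\left(c,O \right)} = 2 O + O = 3 O$)
$15 \left(\left(0 + N{\left(-1,-3 \right)} \left(-6\right)\right) + 45\right) = 15 \left(\left(0 + 3 \left(-3\right) \left(-6\right)\right) + 45\right) = 15 \left(\left(0 - -54\right) + 45\right) = 15 \left(\left(0 + 54\right) + 45\right) = 15 \left(54 + 45\right) = 15 \cdot 99 = 1485$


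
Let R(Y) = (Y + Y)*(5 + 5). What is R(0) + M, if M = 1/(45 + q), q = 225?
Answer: 1/270 ≈ 0.0037037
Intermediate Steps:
R(Y) = 20*Y (R(Y) = (2*Y)*10 = 20*Y)
M = 1/270 (M = 1/(45 + 225) = 1/270 ≈ 0.0037037)
R(0) + M = 20*0 + 1/270 = 0 + 1/270 = 1/270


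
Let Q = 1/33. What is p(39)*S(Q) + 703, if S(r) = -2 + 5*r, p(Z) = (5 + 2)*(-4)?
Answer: 24907/33 ≈ 754.76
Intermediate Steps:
p(Z) = -28 (p(Z) = 7*(-4) = -28)
Q = 1/33 ≈ 0.030303
p(39)*S(Q) + 703 = -28*(-2 + 5*(1/33)) + 703 = -28*(-2 + 5/33) + 703 = -28*(-61/33) + 703 = 1708/33 + 703 = 24907/33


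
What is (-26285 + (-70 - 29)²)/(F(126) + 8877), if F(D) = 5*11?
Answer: -4121/2233 ≈ -1.8455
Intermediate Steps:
F(D) = 55
(-26285 + (-70 - 29)²)/(F(126) + 8877) = (-26285 + (-70 - 29)²)/(55 + 8877) = (-26285 + (-99)²)/8932 = (-26285 + 9801)*(1/8932) = -16484*1/8932 = -4121/2233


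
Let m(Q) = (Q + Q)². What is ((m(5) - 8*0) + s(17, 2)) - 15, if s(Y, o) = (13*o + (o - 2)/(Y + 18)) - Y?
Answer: 94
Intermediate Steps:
m(Q) = 4*Q² (m(Q) = (2*Q)² = 4*Q²)
s(Y, o) = -Y + 13*o + (-2 + o)/(18 + Y) (s(Y, o) = (13*o + (-2 + o)/(18 + Y)) - Y = -Y + 13*o + (-2 + o)/(18 + Y))
((m(5) - 8*0) + s(17, 2)) - 15 = ((4*5² - 8*0) + (-2 - 1*17² - 18*17 + 235*2 + 13*17*2)/(18 + 17)) - 15 = ((4*25 + 0) + (-2 - 1*289 - 306 + 470 + 442)/35) - 15 = ((100 + 0) + (-2 - 289 - 306 + 470 + 442)/35) - 15 = (100 + (1/35)*315) - 15 = (100 + 9) - 15 = 109 - 15 = 94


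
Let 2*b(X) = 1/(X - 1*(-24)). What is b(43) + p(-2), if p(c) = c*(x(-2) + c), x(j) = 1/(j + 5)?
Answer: 1343/402 ≈ 3.3408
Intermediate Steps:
x(j) = 1/(5 + j)
b(X) = 1/(2*(24 + X)) (b(X) = 1/(2*(X - 1*(-24))) = 1/(2*(X + 24)) = 1/(2*(24 + X)))
p(c) = c*(⅓ + c) (p(c) = c*(1/(5 - 2) + c) = c*(1/3 + c) = c*(⅓ + c))
b(43) + p(-2) = 1/(2*(24 + 43)) - 2*(⅓ - 2) = (½)/67 - 2*(-5/3) = (½)*(1/67) + 10/3 = 1/134 + 10/3 = 1343/402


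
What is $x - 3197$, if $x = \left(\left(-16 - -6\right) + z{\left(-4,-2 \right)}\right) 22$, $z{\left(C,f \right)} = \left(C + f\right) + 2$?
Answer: $-3505$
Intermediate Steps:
$z{\left(C,f \right)} = 2 + C + f$
$x = -308$ ($x = \left(\left(-16 - -6\right) - 4\right) 22 = \left(\left(-16 + 6\right) - 4\right) 22 = \left(-10 - 4\right) 22 = \left(-14\right) 22 = -308$)
$x - 3197 = -308 - 3197 = -3505$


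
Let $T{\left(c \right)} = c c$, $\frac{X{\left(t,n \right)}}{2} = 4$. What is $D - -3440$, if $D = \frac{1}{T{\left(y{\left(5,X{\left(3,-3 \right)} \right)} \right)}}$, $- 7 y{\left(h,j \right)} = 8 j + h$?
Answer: $\frac{16377889}{4761} \approx 3440.0$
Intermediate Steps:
$X{\left(t,n \right)} = 8$ ($X{\left(t,n \right)} = 2 \cdot 4 = 8$)
$y{\left(h,j \right)} = - \frac{8 j}{7} - \frac{h}{7}$ ($y{\left(h,j \right)} = - \frac{8 j + h}{7} = - \frac{h + 8 j}{7} = - \frac{8 j}{7} - \frac{h}{7}$)
$T{\left(c \right)} = c^{2}$
$D = \frac{49}{4761}$ ($D = \frac{1}{\left(\left(- \frac{8}{7}\right) 8 - \frac{5}{7}\right)^{2}} = \frac{1}{\left(- \frac{64}{7} - \frac{5}{7}\right)^{2}} = \frac{1}{\left(- \frac{69}{7}\right)^{2}} = \frac{1}{\frac{4761}{49}} = \frac{49}{4761} \approx 0.010292$)
$D - -3440 = \frac{49}{4761} - -3440 = \frac{49}{4761} + 3440 = \frac{16377889}{4761}$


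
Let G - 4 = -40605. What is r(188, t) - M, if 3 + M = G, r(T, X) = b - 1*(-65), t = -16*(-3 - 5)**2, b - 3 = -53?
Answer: 40619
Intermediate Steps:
b = -50 (b = 3 - 53 = -50)
G = -40601 (G = 4 - 40605 = -40601)
t = -1024 (t = -16*(-8)**2 = -16*64 = -1024)
r(T, X) = 15 (r(T, X) = -50 - 1*(-65) = -50 + 65 = 15)
M = -40604 (M = -3 - 40601 = -40604)
r(188, t) - M = 15 - 1*(-40604) = 15 + 40604 = 40619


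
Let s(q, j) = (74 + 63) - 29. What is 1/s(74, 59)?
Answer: 1/108 ≈ 0.0092593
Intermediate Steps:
s(q, j) = 108 (s(q, j) = 137 - 29 = 108)
1/s(74, 59) = 1/108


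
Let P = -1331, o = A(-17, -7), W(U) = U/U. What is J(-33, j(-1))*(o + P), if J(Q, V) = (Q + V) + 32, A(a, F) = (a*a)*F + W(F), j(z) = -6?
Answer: 23471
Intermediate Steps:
W(U) = 1
A(a, F) = 1 + F*a² (A(a, F) = (a*a)*F + 1 = a²*F + 1 = F*a² + 1 = 1 + F*a²)
o = -2022 (o = 1 - 7*(-17)² = 1 - 7*289 = 1 - 2023 = -2022)
J(Q, V) = 32 + Q + V
J(-33, j(-1))*(o + P) = (32 - 33 - 6)*(-2022 - 1331) = -7*(-3353) = 23471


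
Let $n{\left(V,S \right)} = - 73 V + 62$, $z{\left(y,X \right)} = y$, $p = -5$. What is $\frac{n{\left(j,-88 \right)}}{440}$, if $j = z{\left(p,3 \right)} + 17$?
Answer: $- \frac{37}{20} \approx -1.85$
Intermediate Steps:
$j = 12$ ($j = -5 + 17 = 12$)
$n{\left(V,S \right)} = 62 - 73 V$
$\frac{n{\left(j,-88 \right)}}{440} = \frac{62 - 876}{440} = \left(62 - 876\right) \frac{1}{440} = \left(-814\right) \frac{1}{440} = - \frac{37}{20}$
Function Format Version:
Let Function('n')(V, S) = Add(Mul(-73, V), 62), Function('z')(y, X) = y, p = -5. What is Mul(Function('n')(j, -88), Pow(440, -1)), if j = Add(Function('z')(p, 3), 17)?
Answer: Rational(-37, 20) ≈ -1.8500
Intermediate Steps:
j = 12 (j = Add(-5, 17) = 12)
Function('n')(V, S) = Add(62, Mul(-73, V))
Mul(Function('n')(j, -88), Pow(440, -1)) = Mul(Add(62, Mul(-73, 12)), Pow(440, -1)) = Mul(Add(62, -876), Rational(1, 440)) = Mul(-814, Rational(1, 440)) = Rational(-37, 20)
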